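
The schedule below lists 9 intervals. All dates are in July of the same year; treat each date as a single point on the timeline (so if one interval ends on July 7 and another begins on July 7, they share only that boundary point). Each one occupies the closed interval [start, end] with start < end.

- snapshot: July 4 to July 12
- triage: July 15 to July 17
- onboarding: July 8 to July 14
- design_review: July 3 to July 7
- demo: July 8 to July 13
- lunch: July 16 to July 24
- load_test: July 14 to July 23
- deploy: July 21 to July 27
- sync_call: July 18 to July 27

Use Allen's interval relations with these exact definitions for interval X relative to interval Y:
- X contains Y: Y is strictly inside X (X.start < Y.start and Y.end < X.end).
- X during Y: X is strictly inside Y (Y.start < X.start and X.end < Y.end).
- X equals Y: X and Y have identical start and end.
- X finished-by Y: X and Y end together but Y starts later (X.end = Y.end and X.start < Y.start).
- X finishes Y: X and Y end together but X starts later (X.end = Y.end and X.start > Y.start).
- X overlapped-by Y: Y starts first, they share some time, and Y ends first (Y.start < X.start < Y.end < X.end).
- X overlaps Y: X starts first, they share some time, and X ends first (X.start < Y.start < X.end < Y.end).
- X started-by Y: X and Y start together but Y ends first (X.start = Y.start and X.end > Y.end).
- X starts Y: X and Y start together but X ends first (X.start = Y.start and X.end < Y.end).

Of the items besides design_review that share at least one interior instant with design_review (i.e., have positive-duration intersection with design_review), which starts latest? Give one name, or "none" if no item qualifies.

snapshot

Target design_review = [July 3, July 7].
demo [July 8, July 13] → after → excluded.
deploy [July 21, July 27] → after → excluded.
load_test [July 14, July 23] → after → excluded.
lunch [July 16, July 24] → after → excluded.
onboarding [July 8, July 14] → after → excluded.
snapshot [July 4, July 12] → overlapped-by → candidate.
sync_call [July 18, July 27] → after → excluded.
triage [July 15, July 17] → after → excluded.
Among candidates, latest start is July 4 → snapshot.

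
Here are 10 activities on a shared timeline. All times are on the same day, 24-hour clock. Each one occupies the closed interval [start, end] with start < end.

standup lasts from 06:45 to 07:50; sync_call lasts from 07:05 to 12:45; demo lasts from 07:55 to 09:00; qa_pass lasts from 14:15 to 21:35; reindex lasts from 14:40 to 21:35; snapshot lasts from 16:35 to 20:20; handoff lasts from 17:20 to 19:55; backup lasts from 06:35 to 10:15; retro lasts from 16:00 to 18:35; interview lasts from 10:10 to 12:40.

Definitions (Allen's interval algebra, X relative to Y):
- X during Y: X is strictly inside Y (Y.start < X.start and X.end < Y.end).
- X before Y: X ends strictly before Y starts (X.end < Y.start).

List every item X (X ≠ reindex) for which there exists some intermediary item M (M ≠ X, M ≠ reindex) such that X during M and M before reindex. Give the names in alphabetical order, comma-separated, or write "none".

demo, interview, standup

Target reindex = [14:40, 21:35].
Intermediaries M with M before reindex: backup, demo, interview, standup, sync_call.
Via backup — items with X during backup: demo, standup.
Via demo — items with X during demo: none.
Via interview — items with X during interview: none.
Via standup — items with X during standup: none.
Via sync_call — items with X during sync_call: demo, interview.
Union: demo, interview, standup.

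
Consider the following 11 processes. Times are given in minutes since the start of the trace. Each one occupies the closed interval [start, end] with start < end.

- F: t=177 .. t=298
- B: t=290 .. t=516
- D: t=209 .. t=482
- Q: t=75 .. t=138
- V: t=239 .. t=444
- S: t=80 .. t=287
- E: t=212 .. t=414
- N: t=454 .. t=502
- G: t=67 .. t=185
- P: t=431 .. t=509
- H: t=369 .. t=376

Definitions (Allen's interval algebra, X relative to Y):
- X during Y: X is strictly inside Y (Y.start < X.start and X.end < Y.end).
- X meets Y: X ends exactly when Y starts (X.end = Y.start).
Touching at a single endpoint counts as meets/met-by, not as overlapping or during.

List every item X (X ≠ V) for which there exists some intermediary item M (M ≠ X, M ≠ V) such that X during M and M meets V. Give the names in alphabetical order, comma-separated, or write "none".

none

Target V = [t=239, t=444].
Intermediaries M with M meets V: none.
Union: none.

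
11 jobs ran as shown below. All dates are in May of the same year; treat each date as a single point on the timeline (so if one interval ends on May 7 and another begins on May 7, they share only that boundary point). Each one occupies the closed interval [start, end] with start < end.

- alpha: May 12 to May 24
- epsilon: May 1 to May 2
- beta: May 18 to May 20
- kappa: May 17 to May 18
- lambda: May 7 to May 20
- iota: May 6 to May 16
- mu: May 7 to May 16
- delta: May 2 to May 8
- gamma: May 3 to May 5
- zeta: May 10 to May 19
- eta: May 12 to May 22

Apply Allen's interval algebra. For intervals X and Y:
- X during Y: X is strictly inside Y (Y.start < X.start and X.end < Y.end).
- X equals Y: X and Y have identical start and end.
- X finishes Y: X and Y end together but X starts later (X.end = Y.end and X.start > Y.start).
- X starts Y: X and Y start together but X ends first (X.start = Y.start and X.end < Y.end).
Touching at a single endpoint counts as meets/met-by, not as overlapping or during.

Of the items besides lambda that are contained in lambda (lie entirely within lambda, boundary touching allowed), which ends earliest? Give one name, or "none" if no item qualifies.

Target lambda = [May 7, May 20].
alpha [May 12, May 24] → overlapped-by → excluded.
beta [May 18, May 20] → finishes → candidate.
delta [May 2, May 8] → overlaps → excluded.
epsilon [May 1, May 2] → before → excluded.
eta [May 12, May 22] → overlapped-by → excluded.
gamma [May 3, May 5] → before → excluded.
iota [May 6, May 16] → overlaps → excluded.
kappa [May 17, May 18] → during → candidate.
mu [May 7, May 16] → starts → candidate.
zeta [May 10, May 19] → during → candidate.
Among candidates, earliest end is May 16 → mu.

mu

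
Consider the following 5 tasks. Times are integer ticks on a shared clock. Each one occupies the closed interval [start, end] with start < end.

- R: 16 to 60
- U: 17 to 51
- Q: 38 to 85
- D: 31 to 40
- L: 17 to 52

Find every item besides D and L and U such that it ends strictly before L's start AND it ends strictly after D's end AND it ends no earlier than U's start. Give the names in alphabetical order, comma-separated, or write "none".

none

Conditions: its end is strictly before L's start (X.end < 17) AND its end is strictly after D's end (X.end > 40) AND its end is no earlier than U's start (X.end >= 17).
Q: end 85 < 17? ✗; end 85 > 40? ✓; end 85 >= 17? ✓ → no.
R: end 60 < 17? ✗; end 60 > 40? ✓; end 60 >= 17? ✓ → no.
Result: none.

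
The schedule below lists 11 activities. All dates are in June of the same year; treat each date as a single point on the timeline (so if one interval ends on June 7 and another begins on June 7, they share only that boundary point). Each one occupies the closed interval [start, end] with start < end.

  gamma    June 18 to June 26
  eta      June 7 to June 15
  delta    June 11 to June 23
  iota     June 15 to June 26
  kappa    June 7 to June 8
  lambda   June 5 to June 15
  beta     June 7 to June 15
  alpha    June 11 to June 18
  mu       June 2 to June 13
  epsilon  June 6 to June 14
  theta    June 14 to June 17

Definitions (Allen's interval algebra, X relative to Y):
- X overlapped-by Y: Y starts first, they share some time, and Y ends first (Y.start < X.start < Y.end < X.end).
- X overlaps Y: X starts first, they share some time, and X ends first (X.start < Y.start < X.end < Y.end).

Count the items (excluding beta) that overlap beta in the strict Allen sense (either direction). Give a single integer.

5

Target beta = [June 7, June 15].
alpha [June 11, June 18] → overlapped-by → counts.
delta [June 11, June 23] → overlapped-by → counts.
epsilon [June 6, June 14] → overlaps → counts.
eta [June 7, June 15] → equals → no.
gamma [June 18, June 26] → after → no.
iota [June 15, June 26] → met-by → no.
kappa [June 7, June 8] → starts → no.
lambda [June 5, June 15] → finished-by → no.
mu [June 2, June 13] → overlaps → counts.
theta [June 14, June 17] → overlapped-by → counts.
Total: 5.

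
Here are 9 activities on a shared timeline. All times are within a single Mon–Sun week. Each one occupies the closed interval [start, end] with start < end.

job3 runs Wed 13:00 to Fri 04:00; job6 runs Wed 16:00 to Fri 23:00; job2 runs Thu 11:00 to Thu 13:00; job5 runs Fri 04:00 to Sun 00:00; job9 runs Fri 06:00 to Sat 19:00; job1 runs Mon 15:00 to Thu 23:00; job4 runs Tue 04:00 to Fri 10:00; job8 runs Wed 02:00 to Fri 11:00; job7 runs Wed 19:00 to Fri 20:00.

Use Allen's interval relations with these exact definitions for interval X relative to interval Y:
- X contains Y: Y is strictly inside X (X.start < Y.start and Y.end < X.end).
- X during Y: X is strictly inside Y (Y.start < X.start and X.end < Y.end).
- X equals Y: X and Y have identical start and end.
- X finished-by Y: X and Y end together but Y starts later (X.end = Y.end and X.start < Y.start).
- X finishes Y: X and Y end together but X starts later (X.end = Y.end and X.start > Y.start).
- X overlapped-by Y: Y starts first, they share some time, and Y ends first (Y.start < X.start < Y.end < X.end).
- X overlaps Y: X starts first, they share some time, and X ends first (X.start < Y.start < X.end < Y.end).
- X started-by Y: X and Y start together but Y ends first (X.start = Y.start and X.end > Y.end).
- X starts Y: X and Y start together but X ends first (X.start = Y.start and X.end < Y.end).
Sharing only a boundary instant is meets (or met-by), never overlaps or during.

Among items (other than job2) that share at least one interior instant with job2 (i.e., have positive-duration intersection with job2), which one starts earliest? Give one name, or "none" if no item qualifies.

Target job2 = [Thu 11:00, Thu 13:00].
job1 [Mon 15:00, Thu 23:00] → contains → candidate.
job3 [Wed 13:00, Fri 04:00] → contains → candidate.
job4 [Tue 04:00, Fri 10:00] → contains → candidate.
job5 [Fri 04:00, Sun 00:00] → after → excluded.
job6 [Wed 16:00, Fri 23:00] → contains → candidate.
job7 [Wed 19:00, Fri 20:00] → contains → candidate.
job8 [Wed 02:00, Fri 11:00] → contains → candidate.
job9 [Fri 06:00, Sat 19:00] → after → excluded.
Among candidates, earliest start is Mon 15:00 → job1.

job1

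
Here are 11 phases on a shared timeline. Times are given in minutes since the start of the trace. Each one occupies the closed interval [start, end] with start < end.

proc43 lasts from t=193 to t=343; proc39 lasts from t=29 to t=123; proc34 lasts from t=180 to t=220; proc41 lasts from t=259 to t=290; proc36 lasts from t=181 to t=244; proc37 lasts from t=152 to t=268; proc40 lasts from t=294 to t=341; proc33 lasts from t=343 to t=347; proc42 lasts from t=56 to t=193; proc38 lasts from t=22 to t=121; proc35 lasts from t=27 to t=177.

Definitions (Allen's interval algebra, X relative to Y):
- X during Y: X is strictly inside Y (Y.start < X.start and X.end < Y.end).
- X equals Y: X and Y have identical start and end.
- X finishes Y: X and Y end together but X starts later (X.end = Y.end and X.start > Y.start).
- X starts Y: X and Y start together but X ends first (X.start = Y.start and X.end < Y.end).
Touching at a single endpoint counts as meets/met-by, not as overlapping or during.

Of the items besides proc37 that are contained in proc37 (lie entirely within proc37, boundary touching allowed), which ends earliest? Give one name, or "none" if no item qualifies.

Target proc37 = [t=152, t=268].
proc33 [t=343, t=347] → after → excluded.
proc34 [t=180, t=220] → during → candidate.
proc35 [t=27, t=177] → overlaps → excluded.
proc36 [t=181, t=244] → during → candidate.
proc38 [t=22, t=121] → before → excluded.
proc39 [t=29, t=123] → before → excluded.
proc40 [t=294, t=341] → after → excluded.
proc41 [t=259, t=290] → overlapped-by → excluded.
proc42 [t=56, t=193] → overlaps → excluded.
proc43 [t=193, t=343] → overlapped-by → excluded.
Among candidates, earliest end is t=220 → proc34.

proc34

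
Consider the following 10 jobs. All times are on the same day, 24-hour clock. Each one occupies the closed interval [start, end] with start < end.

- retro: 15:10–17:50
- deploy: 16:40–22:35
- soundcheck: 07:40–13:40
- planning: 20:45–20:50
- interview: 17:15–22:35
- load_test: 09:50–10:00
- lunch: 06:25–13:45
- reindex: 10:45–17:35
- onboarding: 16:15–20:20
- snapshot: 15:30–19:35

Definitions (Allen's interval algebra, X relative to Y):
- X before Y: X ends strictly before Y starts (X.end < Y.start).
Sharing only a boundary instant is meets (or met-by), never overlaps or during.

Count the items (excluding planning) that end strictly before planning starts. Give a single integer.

7

Target planning = [20:45, 20:50].
deploy [16:40, 22:35] → contains → no.
interview [17:15, 22:35] → contains → no.
load_test [09:50, 10:00] → before → counts.
lunch [06:25, 13:45] → before → counts.
onboarding [16:15, 20:20] → before → counts.
reindex [10:45, 17:35] → before → counts.
retro [15:10, 17:50] → before → counts.
snapshot [15:30, 19:35] → before → counts.
soundcheck [07:40, 13:40] → before → counts.
Total: 7.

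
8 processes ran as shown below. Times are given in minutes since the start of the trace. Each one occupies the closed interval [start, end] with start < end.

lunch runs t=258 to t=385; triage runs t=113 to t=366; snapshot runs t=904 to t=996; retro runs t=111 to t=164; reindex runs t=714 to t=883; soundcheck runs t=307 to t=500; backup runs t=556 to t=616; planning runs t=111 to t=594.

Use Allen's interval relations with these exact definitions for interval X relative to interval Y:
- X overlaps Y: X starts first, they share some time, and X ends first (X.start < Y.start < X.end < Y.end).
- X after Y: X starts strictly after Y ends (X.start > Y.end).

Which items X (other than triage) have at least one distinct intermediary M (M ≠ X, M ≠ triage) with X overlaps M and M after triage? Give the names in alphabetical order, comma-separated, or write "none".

Target triage = [t=113, t=366].
Intermediaries M with M after triage: backup, reindex, snapshot.
Via backup — items with X overlaps backup: planning.
Via reindex — items with X overlaps reindex: none.
Via snapshot — items with X overlaps snapshot: none.
Union: planning.

planning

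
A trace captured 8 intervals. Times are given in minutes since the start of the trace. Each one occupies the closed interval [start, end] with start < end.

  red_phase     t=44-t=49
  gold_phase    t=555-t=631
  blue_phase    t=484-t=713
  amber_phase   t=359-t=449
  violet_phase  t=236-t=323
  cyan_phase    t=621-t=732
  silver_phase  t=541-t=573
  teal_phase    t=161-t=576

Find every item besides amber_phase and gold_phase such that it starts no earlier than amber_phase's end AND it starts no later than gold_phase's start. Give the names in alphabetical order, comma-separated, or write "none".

Conditions: its start is no earlier than amber_phase's end (X.start >= t=449) AND its start is no later than gold_phase's start (X.start <= t=555).
blue_phase: start t=484 >= t=449? ✓; start t=484 <= t=555? ✓ → yes.
cyan_phase: start t=621 >= t=449? ✓; start t=621 <= t=555? ✗ → no.
red_phase: start t=44 >= t=449? ✗; start t=44 <= t=555? ✓ → no.
silver_phase: start t=541 >= t=449? ✓; start t=541 <= t=555? ✓ → yes.
teal_phase: start t=161 >= t=449? ✗; start t=161 <= t=555? ✓ → no.
violet_phase: start t=236 >= t=449? ✗; start t=236 <= t=555? ✓ → no.
Result: blue_phase, silver_phase.

blue_phase, silver_phase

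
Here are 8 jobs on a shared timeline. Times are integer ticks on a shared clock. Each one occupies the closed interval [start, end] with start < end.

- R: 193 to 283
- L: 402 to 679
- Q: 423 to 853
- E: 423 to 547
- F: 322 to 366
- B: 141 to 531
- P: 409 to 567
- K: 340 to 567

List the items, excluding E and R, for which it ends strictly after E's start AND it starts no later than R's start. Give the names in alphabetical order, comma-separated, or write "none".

Conditions: its end is strictly after E's start (X.end > 423) AND its start is no later than R's start (X.start <= 193).
B: end 531 > 423? ✓; start 141 <= 193? ✓ → yes.
F: end 366 > 423? ✗; start 322 <= 193? ✗ → no.
K: end 567 > 423? ✓; start 340 <= 193? ✗ → no.
L: end 679 > 423? ✓; start 402 <= 193? ✗ → no.
P: end 567 > 423? ✓; start 409 <= 193? ✗ → no.
Q: end 853 > 423? ✓; start 423 <= 193? ✗ → no.
Result: B.

B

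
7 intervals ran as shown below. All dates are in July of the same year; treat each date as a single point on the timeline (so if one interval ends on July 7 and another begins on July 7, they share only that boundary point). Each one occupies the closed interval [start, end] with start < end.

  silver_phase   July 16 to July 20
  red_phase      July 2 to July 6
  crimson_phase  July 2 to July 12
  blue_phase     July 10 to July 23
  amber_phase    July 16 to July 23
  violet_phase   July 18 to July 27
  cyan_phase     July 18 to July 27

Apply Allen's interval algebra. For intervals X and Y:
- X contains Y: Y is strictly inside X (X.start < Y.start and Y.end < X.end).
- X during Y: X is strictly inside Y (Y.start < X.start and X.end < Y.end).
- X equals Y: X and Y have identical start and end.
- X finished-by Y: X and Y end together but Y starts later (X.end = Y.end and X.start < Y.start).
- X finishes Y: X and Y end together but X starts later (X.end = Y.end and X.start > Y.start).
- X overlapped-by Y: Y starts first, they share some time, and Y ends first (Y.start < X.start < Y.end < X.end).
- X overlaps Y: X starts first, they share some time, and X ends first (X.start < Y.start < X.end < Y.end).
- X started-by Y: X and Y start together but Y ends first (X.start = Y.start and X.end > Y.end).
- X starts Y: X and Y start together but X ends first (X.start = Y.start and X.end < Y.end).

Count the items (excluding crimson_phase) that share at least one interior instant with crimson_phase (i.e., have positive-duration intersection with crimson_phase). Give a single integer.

2

Target crimson_phase = [July 2, July 12].
amber_phase [July 16, July 23] → after → no.
blue_phase [July 10, July 23] → overlapped-by → counts.
cyan_phase [July 18, July 27] → after → no.
red_phase [July 2, July 6] → starts → counts.
silver_phase [July 16, July 20] → after → no.
violet_phase [July 18, July 27] → after → no.
Total: 2.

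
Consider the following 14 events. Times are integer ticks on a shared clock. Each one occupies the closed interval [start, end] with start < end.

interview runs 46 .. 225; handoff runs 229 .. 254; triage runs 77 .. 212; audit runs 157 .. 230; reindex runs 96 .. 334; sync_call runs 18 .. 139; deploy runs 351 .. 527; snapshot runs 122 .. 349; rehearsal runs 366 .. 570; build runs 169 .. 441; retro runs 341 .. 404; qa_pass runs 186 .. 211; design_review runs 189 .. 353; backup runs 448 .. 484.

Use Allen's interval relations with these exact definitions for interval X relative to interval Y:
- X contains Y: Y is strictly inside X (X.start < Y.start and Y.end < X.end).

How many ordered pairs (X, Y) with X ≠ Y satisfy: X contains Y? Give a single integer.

17

Checking all 182 ordered pairs for relation 'contains'; matching pairs in alphabetical order:
(audit, qa_pass): audit contains qa_pass ✓
(build, design_review): build contains design_review ✓
(build, handoff): build contains handoff ✓
(build, qa_pass): build contains qa_pass ✓
(build, retro): build contains retro ✓
(deploy, backup): deploy contains backup ✓
(design_review, handoff): design_review contains handoff ✓
(interview, qa_pass): interview contains qa_pass ✓
(interview, triage): interview contains triage ✓
(rehearsal, backup): rehearsal contains backup ✓
(reindex, audit): reindex contains audit ✓
(reindex, handoff): reindex contains handoff ✓
(reindex, qa_pass): reindex contains qa_pass ✓
(snapshot, audit): snapshot contains audit ✓
(snapshot, handoff): snapshot contains handoff ✓
(snapshot, qa_pass): snapshot contains qa_pass ✓
(triage, qa_pass): triage contains qa_pass ✓
Count: 17.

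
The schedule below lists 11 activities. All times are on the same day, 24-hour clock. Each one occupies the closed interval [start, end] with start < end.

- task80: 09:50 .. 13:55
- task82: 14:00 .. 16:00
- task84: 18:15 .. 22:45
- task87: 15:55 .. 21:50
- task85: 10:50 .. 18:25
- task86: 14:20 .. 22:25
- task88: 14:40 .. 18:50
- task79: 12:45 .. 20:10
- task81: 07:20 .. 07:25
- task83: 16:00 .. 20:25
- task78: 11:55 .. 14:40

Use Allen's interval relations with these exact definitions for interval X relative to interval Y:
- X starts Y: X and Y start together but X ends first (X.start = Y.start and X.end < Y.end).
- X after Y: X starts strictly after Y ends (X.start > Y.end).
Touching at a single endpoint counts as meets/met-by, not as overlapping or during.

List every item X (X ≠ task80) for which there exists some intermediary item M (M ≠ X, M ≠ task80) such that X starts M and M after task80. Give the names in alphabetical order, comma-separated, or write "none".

none

Target task80 = [09:50, 13:55].
Intermediaries M with M after task80: task82, task83, task84, task86, task87, task88.
Via task82 — items with X starts task82: none.
Via task83 — items with X starts task83: none.
Via task84 — items with X starts task84: none.
Via task86 — items with X starts task86: none.
Via task87 — items with X starts task87: none.
Via task88 — items with X starts task88: none.
Union: none.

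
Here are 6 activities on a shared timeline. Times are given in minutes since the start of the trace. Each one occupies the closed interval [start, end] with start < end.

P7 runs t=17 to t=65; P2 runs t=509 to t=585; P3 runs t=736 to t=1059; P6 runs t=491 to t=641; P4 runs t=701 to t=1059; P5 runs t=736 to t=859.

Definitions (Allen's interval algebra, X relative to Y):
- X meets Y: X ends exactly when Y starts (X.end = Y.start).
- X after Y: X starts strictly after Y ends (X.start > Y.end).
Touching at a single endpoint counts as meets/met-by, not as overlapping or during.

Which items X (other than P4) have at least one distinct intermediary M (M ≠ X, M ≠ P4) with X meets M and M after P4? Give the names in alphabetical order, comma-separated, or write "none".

none

Target P4 = [t=701, t=1059].
Intermediaries M with M after P4: none.
Union: none.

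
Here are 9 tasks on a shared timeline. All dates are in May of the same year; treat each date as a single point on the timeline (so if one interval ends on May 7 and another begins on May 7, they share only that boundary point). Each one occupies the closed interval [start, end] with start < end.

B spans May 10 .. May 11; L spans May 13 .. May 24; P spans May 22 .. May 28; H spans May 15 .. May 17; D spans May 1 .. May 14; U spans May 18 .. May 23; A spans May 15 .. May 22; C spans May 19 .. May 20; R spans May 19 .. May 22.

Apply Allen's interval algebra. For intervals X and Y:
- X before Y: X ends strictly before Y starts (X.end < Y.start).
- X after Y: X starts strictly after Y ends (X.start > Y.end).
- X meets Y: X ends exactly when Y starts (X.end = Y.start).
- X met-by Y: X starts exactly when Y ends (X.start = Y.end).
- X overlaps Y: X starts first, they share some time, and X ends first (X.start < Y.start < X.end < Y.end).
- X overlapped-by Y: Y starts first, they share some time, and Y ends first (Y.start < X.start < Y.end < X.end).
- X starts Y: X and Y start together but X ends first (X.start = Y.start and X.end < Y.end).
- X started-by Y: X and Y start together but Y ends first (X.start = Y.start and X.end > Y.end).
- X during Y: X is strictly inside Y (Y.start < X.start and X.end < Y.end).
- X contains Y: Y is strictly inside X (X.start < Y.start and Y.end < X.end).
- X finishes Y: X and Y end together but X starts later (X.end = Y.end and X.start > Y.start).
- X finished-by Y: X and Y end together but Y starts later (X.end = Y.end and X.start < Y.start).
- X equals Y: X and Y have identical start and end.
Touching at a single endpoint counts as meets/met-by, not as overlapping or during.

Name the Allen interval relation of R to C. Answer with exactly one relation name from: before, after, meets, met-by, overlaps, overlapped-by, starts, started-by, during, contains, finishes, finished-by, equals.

R = [May 19, May 22]; C = [May 19, May 20].
Compare endpoints: R.start = C.start, R.start < C.end, R.end > C.start, R.end > C.end.
That pattern is 'started-by'.

started-by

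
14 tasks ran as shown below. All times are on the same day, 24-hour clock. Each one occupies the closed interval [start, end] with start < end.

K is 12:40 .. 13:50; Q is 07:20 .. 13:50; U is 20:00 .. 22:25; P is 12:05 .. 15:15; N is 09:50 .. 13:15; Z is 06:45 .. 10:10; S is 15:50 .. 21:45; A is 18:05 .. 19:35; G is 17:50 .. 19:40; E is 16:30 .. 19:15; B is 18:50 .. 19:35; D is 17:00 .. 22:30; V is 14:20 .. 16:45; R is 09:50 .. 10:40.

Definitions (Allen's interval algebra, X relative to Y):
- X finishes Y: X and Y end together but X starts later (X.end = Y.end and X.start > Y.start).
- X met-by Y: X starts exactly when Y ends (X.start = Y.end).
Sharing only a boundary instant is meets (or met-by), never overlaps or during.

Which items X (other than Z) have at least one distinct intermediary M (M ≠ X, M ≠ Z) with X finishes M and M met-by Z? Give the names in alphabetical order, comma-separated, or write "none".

Target Z = [06:45, 10:10].
Intermediaries M with M met-by Z: none.
Union: none.

none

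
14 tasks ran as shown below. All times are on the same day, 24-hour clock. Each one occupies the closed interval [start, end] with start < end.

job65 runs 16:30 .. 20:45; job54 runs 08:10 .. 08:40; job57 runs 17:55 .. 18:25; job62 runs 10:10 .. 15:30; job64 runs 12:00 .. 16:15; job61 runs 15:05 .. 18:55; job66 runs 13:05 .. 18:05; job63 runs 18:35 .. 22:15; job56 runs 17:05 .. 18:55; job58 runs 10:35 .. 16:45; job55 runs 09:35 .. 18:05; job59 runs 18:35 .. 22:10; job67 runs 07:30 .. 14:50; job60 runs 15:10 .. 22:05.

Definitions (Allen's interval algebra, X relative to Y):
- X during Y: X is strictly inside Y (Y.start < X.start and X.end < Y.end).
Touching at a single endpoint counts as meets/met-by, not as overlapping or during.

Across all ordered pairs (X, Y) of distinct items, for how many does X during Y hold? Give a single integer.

Checking all 182 ordered pairs for relation 'during'; matching pairs in alphabetical order:
(job54, job67): job54 during job67 ✓
(job56, job60): job56 during job60 ✓
(job56, job65): job56 during job65 ✓
(job57, job56): job57 during job56 ✓
(job57, job60): job57 during job60 ✓
(job57, job61): job57 during job61 ✓
(job57, job65): job57 during job65 ✓
(job58, job55): job58 during job55 ✓
(job62, job55): job62 during job55 ✓
(job64, job55): job64 during job55 ✓
(job64, job58): job64 during job58 ✓
(job65, job60): job65 during job60 ✓
Count: 12.

12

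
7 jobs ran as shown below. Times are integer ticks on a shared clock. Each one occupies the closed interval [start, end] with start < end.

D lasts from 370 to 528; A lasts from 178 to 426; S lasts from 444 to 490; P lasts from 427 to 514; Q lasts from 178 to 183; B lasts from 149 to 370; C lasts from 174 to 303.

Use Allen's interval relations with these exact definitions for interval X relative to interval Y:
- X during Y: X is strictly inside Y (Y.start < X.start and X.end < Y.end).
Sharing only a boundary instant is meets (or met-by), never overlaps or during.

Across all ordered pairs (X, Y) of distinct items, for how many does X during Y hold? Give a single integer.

Checking all 42 ordered pairs for relation 'during'; matching pairs in alphabetical order:
(C, B): C during B ✓
(P, D): P during D ✓
(Q, B): Q during B ✓
(Q, C): Q during C ✓
(S, D): S during D ✓
(S, P): S during P ✓
Count: 6.

6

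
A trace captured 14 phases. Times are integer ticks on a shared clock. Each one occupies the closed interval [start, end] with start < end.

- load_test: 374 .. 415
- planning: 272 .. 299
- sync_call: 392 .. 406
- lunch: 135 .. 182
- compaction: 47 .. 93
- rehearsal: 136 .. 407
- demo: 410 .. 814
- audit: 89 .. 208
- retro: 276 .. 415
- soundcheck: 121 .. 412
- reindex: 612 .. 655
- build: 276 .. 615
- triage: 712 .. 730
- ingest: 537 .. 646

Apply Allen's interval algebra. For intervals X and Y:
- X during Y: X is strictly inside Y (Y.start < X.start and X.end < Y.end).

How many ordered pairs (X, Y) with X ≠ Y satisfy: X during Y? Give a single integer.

Checking all 182 ordered pairs for relation 'during'; matching pairs in alphabetical order:
(ingest, demo): ingest during demo ✓
(load_test, build): load_test during build ✓
(lunch, audit): lunch during audit ✓
(lunch, soundcheck): lunch during soundcheck ✓
(planning, rehearsal): planning during rehearsal ✓
(planning, soundcheck): planning during soundcheck ✓
(rehearsal, soundcheck): rehearsal during soundcheck ✓
(reindex, demo): reindex during demo ✓
(sync_call, build): sync_call during build ✓
(sync_call, load_test): sync_call during load_test ✓
(sync_call, rehearsal): sync_call during rehearsal ✓
(sync_call, retro): sync_call during retro ✓
(sync_call, soundcheck): sync_call during soundcheck ✓
(triage, demo): triage during demo ✓
Count: 14.

14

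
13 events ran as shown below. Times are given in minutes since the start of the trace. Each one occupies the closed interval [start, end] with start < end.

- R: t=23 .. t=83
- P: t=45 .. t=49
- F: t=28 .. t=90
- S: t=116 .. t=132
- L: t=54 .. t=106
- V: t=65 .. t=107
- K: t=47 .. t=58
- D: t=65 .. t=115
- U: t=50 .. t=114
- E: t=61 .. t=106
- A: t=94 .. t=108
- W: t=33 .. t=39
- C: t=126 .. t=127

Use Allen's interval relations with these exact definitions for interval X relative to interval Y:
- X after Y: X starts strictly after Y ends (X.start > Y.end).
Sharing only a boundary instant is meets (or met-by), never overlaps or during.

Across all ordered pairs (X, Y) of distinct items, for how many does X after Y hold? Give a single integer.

42

Checking all 156 ordered pairs for relation 'after'; matching pairs in alphabetical order:
(A, F): A after F ✓
(A, K): A after K ✓
(A, P): A after P ✓
(A, R): A after R ✓
(A, W): A after W ✓
(C, A): C after A ✓
(C, D): C after D ✓
(C, E): C after E ✓
(C, F): C after F ✓
(C, K): C after K ✓
(C, L): C after L ✓
(C, P): C after P ✓
(C, R): C after R ✓
(C, U): C after U ✓
(C, V): C after V ✓
(C, W): C after W ✓
(D, K): D after K ✓
(D, P): D after P ✓
(D, W): D after W ✓
(E, K): E after K ✓
(E, P): E after P ✓
(E, W): E after W ✓
(K, W): K after W ✓
(L, P): L after P ✓
... plus 18 further pairs not listed.
Count: 42.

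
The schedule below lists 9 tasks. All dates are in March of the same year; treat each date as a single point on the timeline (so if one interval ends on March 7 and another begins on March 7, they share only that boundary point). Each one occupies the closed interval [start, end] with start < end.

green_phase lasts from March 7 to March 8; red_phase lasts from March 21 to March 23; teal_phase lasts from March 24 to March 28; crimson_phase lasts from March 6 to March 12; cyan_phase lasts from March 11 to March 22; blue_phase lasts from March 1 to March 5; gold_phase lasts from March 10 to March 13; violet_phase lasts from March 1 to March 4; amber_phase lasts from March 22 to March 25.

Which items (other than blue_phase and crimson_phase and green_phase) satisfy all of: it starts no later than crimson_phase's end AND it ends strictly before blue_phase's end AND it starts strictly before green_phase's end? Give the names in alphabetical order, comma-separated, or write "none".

Conditions: its start is no later than crimson_phase's end (X.start <= March 12) AND its end is strictly before blue_phase's end (X.end < March 5) AND its start is strictly before green_phase's end (X.start < March 8).
amber_phase: start March 22 <= March 12? ✗; end March 25 < March 5? ✗; start March 22 < March 8? ✗ → no.
cyan_phase: start March 11 <= March 12? ✓; end March 22 < March 5? ✗; start March 11 < March 8? ✗ → no.
gold_phase: start March 10 <= March 12? ✓; end March 13 < March 5? ✗; start March 10 < March 8? ✗ → no.
red_phase: start March 21 <= March 12? ✗; end March 23 < March 5? ✗; start March 21 < March 8? ✗ → no.
teal_phase: start March 24 <= March 12? ✗; end March 28 < March 5? ✗; start March 24 < March 8? ✗ → no.
violet_phase: start March 1 <= March 12? ✓; end March 4 < March 5? ✓; start March 1 < March 8? ✓ → yes.
Result: violet_phase.

violet_phase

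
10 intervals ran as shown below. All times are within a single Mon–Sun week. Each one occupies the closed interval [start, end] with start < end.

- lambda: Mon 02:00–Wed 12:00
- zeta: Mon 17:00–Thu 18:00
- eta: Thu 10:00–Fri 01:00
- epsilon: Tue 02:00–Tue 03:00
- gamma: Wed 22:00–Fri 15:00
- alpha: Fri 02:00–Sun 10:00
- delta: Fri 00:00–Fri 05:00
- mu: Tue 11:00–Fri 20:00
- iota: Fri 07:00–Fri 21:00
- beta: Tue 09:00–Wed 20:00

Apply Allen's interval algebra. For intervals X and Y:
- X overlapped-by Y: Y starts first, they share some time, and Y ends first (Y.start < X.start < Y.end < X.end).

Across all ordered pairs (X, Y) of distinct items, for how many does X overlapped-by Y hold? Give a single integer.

Checking all 90 ordered pairs for relation 'overlapped-by'; matching pairs in alphabetical order:
(alpha, delta): alpha overlapped-by delta ✓
(alpha, gamma): alpha overlapped-by gamma ✓
(alpha, mu): alpha overlapped-by mu ✓
(beta, lambda): beta overlapped-by lambda ✓
(delta, eta): delta overlapped-by eta ✓
(eta, zeta): eta overlapped-by zeta ✓
(gamma, zeta): gamma overlapped-by zeta ✓
(iota, gamma): iota overlapped-by gamma ✓
(iota, mu): iota overlapped-by mu ✓
(mu, beta): mu overlapped-by beta ✓
(mu, lambda): mu overlapped-by lambda ✓
(mu, zeta): mu overlapped-by zeta ✓
(zeta, lambda): zeta overlapped-by lambda ✓
Count: 13.

13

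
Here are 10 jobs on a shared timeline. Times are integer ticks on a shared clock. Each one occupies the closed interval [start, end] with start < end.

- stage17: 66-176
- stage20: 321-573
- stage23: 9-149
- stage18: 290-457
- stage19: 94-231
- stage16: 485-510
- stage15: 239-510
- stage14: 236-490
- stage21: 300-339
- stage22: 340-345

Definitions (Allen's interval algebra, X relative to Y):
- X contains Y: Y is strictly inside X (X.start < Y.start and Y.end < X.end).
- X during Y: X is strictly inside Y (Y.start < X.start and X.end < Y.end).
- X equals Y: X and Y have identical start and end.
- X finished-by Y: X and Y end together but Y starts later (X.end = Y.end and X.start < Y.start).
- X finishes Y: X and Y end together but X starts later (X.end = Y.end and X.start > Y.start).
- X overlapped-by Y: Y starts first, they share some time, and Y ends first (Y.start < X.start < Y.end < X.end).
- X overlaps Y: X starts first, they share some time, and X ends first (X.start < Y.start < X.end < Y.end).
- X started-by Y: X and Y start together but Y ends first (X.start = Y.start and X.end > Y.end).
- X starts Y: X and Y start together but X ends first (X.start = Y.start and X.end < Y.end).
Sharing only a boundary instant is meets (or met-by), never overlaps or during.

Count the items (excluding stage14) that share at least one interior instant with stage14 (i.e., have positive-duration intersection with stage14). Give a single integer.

6

Target stage14 = [236, 490].
stage15 [239, 510] → overlapped-by → counts.
stage16 [485, 510] → overlapped-by → counts.
stage17 [66, 176] → before → no.
stage18 [290, 457] → during → counts.
stage19 [94, 231] → before → no.
stage20 [321, 573] → overlapped-by → counts.
stage21 [300, 339] → during → counts.
stage22 [340, 345] → during → counts.
stage23 [9, 149] → before → no.
Total: 6.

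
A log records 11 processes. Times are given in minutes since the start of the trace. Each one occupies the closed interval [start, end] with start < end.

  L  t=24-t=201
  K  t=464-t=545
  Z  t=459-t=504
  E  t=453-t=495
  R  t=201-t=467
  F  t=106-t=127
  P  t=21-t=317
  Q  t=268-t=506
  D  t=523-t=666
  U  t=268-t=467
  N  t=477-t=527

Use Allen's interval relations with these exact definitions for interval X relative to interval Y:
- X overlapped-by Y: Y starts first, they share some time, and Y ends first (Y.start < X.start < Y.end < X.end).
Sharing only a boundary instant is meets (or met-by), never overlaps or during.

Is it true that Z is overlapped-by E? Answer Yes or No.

Z = [t=459, t=504], E = [t=453, t=495].
Actual relation of Z to E: overlapped-by.
Asked whether 'overlapped-by' holds → Yes.

Yes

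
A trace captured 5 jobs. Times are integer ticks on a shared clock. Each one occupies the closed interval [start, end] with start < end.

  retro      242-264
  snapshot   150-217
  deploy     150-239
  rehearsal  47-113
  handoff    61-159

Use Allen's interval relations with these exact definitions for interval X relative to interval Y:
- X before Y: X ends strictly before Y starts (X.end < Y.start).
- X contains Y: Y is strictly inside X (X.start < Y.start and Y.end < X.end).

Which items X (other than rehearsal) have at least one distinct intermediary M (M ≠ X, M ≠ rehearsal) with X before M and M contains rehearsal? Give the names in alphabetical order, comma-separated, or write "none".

none

Target rehearsal = [47, 113].
Intermediaries M with M contains rehearsal: none.
Union: none.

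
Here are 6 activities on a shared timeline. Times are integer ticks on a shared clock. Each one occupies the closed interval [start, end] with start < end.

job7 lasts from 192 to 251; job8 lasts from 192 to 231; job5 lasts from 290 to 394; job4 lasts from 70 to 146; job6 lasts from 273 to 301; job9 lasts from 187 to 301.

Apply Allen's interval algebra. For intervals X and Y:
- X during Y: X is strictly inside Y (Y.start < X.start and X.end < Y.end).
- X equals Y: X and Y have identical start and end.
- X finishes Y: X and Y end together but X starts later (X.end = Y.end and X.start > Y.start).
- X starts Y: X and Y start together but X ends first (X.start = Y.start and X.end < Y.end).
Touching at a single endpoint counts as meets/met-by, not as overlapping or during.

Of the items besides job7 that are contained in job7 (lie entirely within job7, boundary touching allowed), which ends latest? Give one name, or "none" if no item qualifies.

Target job7 = [192, 251].
job4 [70, 146] → before → excluded.
job5 [290, 394] → after → excluded.
job6 [273, 301] → after → excluded.
job8 [192, 231] → starts → candidate.
job9 [187, 301] → contains → excluded.
Among candidates, latest end is 231 → job8.

job8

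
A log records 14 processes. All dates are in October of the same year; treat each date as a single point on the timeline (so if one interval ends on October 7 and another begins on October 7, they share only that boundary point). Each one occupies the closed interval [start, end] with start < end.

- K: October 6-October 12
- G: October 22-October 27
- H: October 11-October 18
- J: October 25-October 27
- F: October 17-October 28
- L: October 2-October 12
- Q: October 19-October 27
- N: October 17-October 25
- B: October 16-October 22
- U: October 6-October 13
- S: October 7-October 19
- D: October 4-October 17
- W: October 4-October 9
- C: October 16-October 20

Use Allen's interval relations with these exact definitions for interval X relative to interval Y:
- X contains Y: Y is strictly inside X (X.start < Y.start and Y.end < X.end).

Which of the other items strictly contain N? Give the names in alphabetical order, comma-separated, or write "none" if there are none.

none

Target N = [October 17, October 25].
B [October 16, October 22] → overlaps → no.
C [October 16, October 20] → overlaps → no.
D [October 4, October 17] → meets → no.
F [October 17, October 28] → started-by → no.
G [October 22, October 27] → overlapped-by → no.
H [October 11, October 18] → overlaps → no.
J [October 25, October 27] → met-by → no.
K [October 6, October 12] → before → no.
L [October 2, October 12] → before → no.
Q [October 19, October 27] → overlapped-by → no.
S [October 7, October 19] → overlaps → no.
U [October 6, October 13] → before → no.
W [October 4, October 9] → before → no.
Result: none.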